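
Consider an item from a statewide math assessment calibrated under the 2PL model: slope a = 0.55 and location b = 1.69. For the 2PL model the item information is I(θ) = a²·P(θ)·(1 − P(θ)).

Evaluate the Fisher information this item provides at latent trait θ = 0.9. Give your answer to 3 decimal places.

P = 1/(1+e^{0.4345}) = 0.3931
P(1−P) = 0.3931 × 0.6069 = 0.2386
I = a² × P(1−P) = 0.55² × 0.2386 = 0.07217

0.072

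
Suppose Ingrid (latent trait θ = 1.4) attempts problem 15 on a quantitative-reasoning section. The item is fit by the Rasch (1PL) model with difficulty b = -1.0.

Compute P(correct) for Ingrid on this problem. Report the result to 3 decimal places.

0.917

P(θ) = 1 / (1 + exp(−(θ − b)))
Exponent: (1.4 − (-1.0)) = 2.4000
1/(1 + e^{-2.4000}) = 0.9168
P = 0.9168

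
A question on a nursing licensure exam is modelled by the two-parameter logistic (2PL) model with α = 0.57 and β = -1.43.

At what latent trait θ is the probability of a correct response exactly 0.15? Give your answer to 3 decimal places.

-4.473

P(θ) = 1 / (1 + exp(−α(θ − β)))
logit = ln(0.1500/0.8500) = -1.7346
θ = β + logit/(α) = -1.43 + (-1.7346)/0.5700 = -4.4732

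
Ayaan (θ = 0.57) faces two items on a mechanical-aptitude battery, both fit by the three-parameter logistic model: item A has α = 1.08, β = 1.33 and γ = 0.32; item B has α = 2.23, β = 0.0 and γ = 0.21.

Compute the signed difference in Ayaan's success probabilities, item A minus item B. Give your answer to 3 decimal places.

-0.299

P(θ) = γ + (1 − γ) · 1 / (1 + exp(−α(θ − β)))
P_A = 0.5278
P_B = 0.8269
P_A − P_B = -0.2991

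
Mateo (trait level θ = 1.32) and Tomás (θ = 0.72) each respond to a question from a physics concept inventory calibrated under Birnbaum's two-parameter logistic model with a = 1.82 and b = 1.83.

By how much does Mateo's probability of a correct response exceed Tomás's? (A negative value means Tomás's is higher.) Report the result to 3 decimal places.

P(θ) = 1 / (1 + exp(−a(θ − b)))
P(Mateo) = 0.2833  [exponent -0.9282]
P(Tomás) = 0.1171  [exponent -2.0202]
Difference = 0.2833 − 0.1171 = 0.1662

0.166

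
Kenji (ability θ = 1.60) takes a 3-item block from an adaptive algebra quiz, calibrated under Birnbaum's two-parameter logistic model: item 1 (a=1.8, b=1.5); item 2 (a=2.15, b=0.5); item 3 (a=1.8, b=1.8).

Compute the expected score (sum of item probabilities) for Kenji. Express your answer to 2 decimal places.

1.87

P(θ) = 1 / (1 + exp(−a(θ − b)))
P_1 = 1/(1+e^{-0.1800}) = 0.5449
P_2 = 1/(1+e^{-2.3650}) = 0.9141
P_3 = 1/(1+e^{0.3600}) = 0.4110
E[score] = 0.5449 + 0.9141 + 0.4110 = 1.8700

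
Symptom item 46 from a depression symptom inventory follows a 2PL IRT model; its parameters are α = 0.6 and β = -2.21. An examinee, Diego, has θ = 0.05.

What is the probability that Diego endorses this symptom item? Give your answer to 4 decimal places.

0.7951

P(θ) = 1 / (1 + exp(−α(θ − β)))
Exponent: 0.6 × (0.05 − (-2.21)) = 1.3560
1/(1 + e^{-1.3560}) = 0.7951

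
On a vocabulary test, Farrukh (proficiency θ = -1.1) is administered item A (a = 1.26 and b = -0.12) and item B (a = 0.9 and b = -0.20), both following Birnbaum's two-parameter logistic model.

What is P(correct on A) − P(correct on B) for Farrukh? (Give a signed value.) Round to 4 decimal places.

-0.0825

P(θ) = 1 / (1 + exp(−a(θ − b)))
P_A = 0.2253
P_B = 0.3079
P_A − P_B = -0.0825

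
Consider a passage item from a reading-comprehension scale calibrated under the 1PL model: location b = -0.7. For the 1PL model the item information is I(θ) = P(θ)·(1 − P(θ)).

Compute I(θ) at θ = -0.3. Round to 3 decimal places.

P = 1/(1+e^{-0.4000}) = 0.5987
P(1−P) = 0.5987 × 0.4013 = 0.2403
I = P(1−P) = 0.24026

0.240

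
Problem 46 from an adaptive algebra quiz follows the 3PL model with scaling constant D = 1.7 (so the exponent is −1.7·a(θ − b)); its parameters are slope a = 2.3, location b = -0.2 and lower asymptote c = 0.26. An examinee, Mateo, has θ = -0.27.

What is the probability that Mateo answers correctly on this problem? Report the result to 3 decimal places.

0.580

P(θ) = c + (1 − c) · 1 / (1 + exp(−D·a(θ − b)))
Exponent: 1.7 × 2.3 × (-0.27 − (-0.2)) = -0.2737
1/(1 + e^{0.2737}) = 0.4320
P = 0.26 + 0.74 × 0.4320 = 0.5797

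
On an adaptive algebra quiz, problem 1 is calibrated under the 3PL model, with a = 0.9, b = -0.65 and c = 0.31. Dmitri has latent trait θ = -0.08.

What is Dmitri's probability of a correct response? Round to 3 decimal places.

P(θ) = c + (1 − c) · 1 / (1 + exp(−a(θ − b)))
Exponent: 0.9 × (-0.08 − (-0.65)) = 0.5130
1/(1 + e^{-0.5130}) = 0.6255
P = 0.31 + 0.69 × 0.6255 = 0.7416

0.742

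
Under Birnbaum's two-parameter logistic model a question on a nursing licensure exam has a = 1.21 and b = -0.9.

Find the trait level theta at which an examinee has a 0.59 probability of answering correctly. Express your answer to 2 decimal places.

-0.60

P(theta) = 1 / (1 + exp(−a(theta − b)))
logit = ln(0.5900/0.4100) = 0.3640
theta = b + logit/(a) = -0.9 + 0.3640/1.2100 = -0.5992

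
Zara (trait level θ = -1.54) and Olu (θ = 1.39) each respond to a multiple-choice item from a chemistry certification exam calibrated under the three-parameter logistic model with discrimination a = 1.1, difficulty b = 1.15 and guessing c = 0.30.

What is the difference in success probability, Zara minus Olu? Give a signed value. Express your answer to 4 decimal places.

-0.3614

P(θ) = c + (1 − c) · 1 / (1 + exp(−a(θ − b)))
P(Zara) = 0.3345  [exponent -2.9590]
P(Olu) = 0.6959  [exponent 0.2640]
Difference = 0.3345 − 0.6959 = -0.3614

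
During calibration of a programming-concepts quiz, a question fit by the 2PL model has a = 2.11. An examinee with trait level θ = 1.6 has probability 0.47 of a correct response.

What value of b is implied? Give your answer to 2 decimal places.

P(θ) = 1 / (1 + exp(−a(θ − b)))
logit(0.47) = ln(0.47/0.53) = -0.1201
b = θ − logit/(a) = 1.6 − (-0.1201)/2.1100 = 1.6569

1.66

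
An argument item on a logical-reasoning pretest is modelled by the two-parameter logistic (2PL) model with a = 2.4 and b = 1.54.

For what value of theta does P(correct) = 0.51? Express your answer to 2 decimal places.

P(theta) = 1 / (1 + exp(−a(theta − b)))
logit = ln(0.5100/0.4900) = 0.0400
theta = b + logit/(a) = 1.54 + 0.0400/2.4000 = 1.5567

1.56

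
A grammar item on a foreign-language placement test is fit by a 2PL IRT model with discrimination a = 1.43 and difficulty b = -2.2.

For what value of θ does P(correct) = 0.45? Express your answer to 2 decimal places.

P(θ) = 1 / (1 + exp(−a(θ − b)))
logit = ln(0.4500/0.5500) = -0.2007
θ = b + logit/(a) = -2.2 + (-0.2007)/1.4300 = -2.3403

-2.34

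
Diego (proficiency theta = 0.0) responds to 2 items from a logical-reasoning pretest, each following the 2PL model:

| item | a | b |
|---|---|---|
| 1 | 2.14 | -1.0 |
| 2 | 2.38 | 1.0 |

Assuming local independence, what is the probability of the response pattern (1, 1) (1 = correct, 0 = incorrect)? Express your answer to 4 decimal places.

P(theta) = 1 / (1 + exp(−a(theta − b)))
P_1 = 1/(1+e^{-2.1400}) = 0.8947
P_2 = 1/(1+e^{2.3800}) = 0.0847
L = P_1 × P_2 = 0.8947 × 0.0847 = 0.07579

0.0758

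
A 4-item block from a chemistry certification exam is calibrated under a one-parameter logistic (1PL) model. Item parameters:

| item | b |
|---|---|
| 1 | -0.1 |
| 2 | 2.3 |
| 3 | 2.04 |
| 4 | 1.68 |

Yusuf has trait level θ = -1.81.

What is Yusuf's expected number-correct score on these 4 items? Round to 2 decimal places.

P(θ) = 1 / (1 + exp(−(θ − b)))
P_1 = 1/(1+e^{1.7100}) = 0.1532
P_2 = 1/(1+e^{4.1100}) = 0.0161
P_3 = 1/(1+e^{3.8500}) = 0.0208
P_4 = 1/(1+e^{3.4900}) = 0.0296
E[score] = 0.1532 + 0.0161 + 0.0208 + 0.0296 = 0.2197

0.22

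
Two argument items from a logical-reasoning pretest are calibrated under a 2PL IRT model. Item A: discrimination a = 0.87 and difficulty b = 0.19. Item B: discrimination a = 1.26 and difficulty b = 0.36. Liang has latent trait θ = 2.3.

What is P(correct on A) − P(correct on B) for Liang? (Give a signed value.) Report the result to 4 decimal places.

-0.0577

P(θ) = 1 / (1 + exp(−a(θ − b)))
P_A = 0.8624
P_B = 0.9202
P_A − P_B = -0.0577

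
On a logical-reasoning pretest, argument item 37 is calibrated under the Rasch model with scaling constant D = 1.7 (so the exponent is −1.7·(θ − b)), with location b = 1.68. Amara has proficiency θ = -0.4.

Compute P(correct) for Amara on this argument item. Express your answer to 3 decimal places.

P(θ) = 1 / (1 + exp(−D·(θ − b)))
Exponent: 1.7 × (-0.4 − 1.68) = -3.5360
1/(1 + e^{3.5360}) = 0.0283
P = 0.0283

0.028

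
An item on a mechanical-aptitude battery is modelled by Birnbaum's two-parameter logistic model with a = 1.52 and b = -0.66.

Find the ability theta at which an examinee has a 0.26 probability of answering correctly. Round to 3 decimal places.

P(theta) = 1 / (1 + exp(−a(theta − b)))
logit = ln(0.2600/0.7400) = -1.0460
theta = b + logit/(a) = -0.66 + (-1.0460)/1.5200 = -1.3481

-1.348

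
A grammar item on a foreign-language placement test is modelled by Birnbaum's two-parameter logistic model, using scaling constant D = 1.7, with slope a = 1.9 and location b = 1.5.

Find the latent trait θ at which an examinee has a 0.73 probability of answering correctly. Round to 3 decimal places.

P(θ) = 1 / (1 + exp(−D·a(θ − b)))
logit = ln(0.7300/0.2700) = 0.9946
θ = b + logit/(1.7·a) = 1.5 + 0.9946/3.2300 = 1.8079

1.808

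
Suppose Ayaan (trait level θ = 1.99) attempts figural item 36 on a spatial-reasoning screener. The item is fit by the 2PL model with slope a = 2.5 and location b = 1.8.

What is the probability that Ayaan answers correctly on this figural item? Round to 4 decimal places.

0.6166

P(θ) = 1 / (1 + exp(−a(θ − b)))
Exponent: 2.5 × (1.99 − 1.8) = 0.4750
1/(1 + e^{-0.4750}) = 0.6166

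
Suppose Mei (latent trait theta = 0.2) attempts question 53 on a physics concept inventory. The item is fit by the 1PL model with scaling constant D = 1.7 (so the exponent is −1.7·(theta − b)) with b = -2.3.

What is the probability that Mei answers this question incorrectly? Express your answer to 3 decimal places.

P(theta) = 1 / (1 + exp(−D·(theta − b)))
Exponent: 1.7 × (0.2 − (-2.3)) = 4.2500
1/(1 + e^{-4.2500}) = 0.9859
P = 0.9859
P(incorrect) = 1 − 0.9859 = 0.0141

0.014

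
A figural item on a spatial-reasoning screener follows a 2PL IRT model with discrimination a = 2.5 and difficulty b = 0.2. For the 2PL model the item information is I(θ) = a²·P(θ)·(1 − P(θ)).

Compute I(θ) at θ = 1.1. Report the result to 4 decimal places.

P = 1/(1+e^{-2.2500}) = 0.9047
P(1−P) = 0.9047 × 0.0953 = 0.0863
I = a² × P(1−P) = 2.5² × 0.0863 = 0.53911

0.5391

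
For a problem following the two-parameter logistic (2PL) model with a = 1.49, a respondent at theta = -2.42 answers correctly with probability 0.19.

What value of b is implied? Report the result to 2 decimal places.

P(theta) = 1 / (1 + exp(−a(theta − b)))
logit(0.19) = ln(0.19/0.81) = -1.4500
b = theta − logit/(a) = -2.42 − (-1.4500)/1.4900 = -1.4468

-1.45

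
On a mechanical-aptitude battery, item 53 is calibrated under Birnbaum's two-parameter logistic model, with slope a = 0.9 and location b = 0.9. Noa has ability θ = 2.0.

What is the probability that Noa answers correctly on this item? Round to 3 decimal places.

P(θ) = 1 / (1 + exp(−a(θ − b)))
Exponent: 0.9 × (2.0 − 0.9) = 0.9900
1/(1 + e^{-0.9900}) = 0.7291

0.729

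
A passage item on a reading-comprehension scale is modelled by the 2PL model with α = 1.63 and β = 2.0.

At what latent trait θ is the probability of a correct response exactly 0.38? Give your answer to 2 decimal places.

P(θ) = 1 / (1 + exp(−α(θ − β)))
logit = ln(0.3800/0.6200) = -0.4895
θ = β + logit/(α) = 2.0 + (-0.4895)/1.6300 = 1.6997

1.70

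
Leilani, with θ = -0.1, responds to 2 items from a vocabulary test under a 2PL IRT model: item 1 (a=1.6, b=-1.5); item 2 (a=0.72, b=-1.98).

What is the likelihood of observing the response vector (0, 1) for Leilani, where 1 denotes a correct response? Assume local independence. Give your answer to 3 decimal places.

0.076

P(θ) = 1 / (1 + exp(−a(θ − b)))
P_1 = 1/(1+e^{-2.2400}) = 0.9038
P_2 = 1/(1+e^{-1.3536}) = 0.7947
L = (1−P_1) × P_2 = 0.0962 × 0.7947 = 0.07646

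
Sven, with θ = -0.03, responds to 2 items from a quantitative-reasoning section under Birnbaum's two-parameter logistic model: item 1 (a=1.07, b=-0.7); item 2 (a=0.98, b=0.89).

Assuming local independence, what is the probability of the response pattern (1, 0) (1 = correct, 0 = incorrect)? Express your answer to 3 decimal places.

P(θ) = 1 / (1 + exp(−a(θ − b)))
P_1 = 1/(1+e^{-0.7169}) = 0.6719
P_2 = 1/(1+e^{0.9016}) = 0.2887
L = P_1 × (1−P_2) = 0.6719 × 0.7113 = 0.47792

0.478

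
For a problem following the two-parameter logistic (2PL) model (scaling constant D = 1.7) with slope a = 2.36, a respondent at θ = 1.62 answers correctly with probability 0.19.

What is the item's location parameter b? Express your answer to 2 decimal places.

P(θ) = 1 / (1 + exp(−D·a(θ − b)))
logit(0.19) = ln(0.19/0.81) = -1.4500
b = θ − logit/(1.7·a) = 1.62 − (-1.4500)/4.0120 = 1.9814

1.98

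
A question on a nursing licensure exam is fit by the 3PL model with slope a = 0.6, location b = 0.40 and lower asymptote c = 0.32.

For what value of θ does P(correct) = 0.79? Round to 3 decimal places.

1.743

P(θ) = c + (1 − c) · 1 / (1 + exp(−a(θ − b)))
Remove guessing floor: (0.79 − 0.32)/(1 − 0.32) = 0.6912
logit = ln(0.6912/0.3088) = 0.8056
θ = b + logit/(a) = 0.40 + 0.8056/0.6000 = 1.7427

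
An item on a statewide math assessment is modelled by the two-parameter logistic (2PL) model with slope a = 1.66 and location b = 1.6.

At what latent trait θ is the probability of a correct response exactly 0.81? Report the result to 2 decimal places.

P(θ) = 1 / (1 + exp(−a(θ − b)))
logit = ln(0.8100/0.1900) = 1.4500
θ = b + logit/(a) = 1.6 + 1.4500/1.6600 = 2.4735

2.47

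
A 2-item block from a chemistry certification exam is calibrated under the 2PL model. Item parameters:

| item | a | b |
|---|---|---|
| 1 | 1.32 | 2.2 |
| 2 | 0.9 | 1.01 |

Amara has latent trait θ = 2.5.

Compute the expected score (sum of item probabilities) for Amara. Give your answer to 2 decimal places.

P(θ) = 1 / (1 + exp(−a(θ − b)))
P_1 = 1/(1+e^{-0.3960}) = 0.5977
P_2 = 1/(1+e^{-1.3410}) = 0.7927
E[score] = 0.5977 + 0.7927 = 1.3904

1.39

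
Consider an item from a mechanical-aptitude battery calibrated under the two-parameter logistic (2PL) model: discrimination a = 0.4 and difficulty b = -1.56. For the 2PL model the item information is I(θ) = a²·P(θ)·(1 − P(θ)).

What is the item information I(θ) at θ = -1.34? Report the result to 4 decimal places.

P = 1/(1+e^{-0.0880}) = 0.5220
P(1−P) = 0.5220 × 0.4780 = 0.2495
I = a² × P(1−P) = 0.4² × 0.2495 = 0.03992

0.0399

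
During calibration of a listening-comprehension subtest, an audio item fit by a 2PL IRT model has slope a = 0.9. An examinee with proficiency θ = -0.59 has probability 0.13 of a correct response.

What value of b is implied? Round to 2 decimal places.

P(θ) = 1 / (1 + exp(−a(θ − b)))
logit(0.13) = ln(0.13/0.87) = -1.9010
b = θ − logit/(a) = -0.59 − (-1.9010)/0.9000 = 1.5222

1.52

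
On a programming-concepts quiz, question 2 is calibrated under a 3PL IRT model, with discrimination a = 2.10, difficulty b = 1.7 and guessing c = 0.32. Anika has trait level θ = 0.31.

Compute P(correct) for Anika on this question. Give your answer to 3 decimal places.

P(θ) = c + (1 − c) · 1 / (1 + exp(−a(θ − b)))
Exponent: 2.10 × (0.31 − 1.7) = -2.9190
1/(1 + e^{2.9190}) = 0.0512
P = 0.32 + 0.68 × 0.0512 = 0.3548

0.355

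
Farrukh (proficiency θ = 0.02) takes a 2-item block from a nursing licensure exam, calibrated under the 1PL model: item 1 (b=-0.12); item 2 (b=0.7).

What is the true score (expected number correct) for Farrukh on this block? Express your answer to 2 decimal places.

0.87

P(θ) = 1 / (1 + exp(−(θ − b)))
P_1 = 1/(1+e^{-0.1400}) = 0.5349
P_2 = 1/(1+e^{0.6800}) = 0.3363
E[score] = 0.5349 + 0.3363 = 0.8712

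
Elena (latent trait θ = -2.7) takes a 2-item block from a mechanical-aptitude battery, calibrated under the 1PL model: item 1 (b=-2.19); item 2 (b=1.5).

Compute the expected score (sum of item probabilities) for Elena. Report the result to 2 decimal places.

0.39

P(θ) = 1 / (1 + exp(−(θ − b)))
P_1 = 1/(1+e^{0.5100}) = 0.3752
P_2 = 1/(1+e^{4.2000}) = 0.0148
E[score] = 0.3752 + 0.0148 = 0.3900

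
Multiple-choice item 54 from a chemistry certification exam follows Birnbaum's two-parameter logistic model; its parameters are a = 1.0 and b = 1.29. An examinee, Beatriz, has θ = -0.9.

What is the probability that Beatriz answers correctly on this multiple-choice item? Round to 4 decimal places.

0.1007

P(θ) = 1 / (1 + exp(−a(θ − b)))
Exponent: 1.0 × (-0.9 − 1.29) = -2.1900
1/(1 + e^{2.1900}) = 0.1007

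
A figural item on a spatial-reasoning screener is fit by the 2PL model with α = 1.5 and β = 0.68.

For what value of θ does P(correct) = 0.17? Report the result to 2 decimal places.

-0.38

P(θ) = 1 / (1 + exp(−α(θ − β)))
logit = ln(0.1700/0.8300) = -1.5856
θ = β + logit/(α) = 0.68 + (-1.5856)/1.5000 = -0.3771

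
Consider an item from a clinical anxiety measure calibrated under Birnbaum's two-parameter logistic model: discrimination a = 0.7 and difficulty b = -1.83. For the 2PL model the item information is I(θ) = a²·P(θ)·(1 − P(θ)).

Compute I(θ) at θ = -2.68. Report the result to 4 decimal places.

P = 1/(1+e^{0.5950}) = 0.3555
P(1−P) = 0.3555 × 0.6445 = 0.2291
I = a² × P(1−P) = 0.7² × 0.2291 = 0.11227

0.1123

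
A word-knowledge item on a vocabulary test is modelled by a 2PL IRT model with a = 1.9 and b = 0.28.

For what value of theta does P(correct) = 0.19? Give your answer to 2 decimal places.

-0.48

P(theta) = 1 / (1 + exp(−a(theta − b)))
logit = ln(0.1900/0.8100) = -1.4500
theta = b + logit/(a) = 0.28 + (-1.4500)/1.9000 = -0.4832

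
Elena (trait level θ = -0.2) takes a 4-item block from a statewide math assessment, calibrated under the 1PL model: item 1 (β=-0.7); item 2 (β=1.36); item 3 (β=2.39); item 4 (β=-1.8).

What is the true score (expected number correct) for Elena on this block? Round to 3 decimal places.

P(θ) = 1 / (1 + exp(−(θ − β)))
P_1 = 1/(1+e^{-0.5000}) = 0.6225
P_2 = 1/(1+e^{1.5600}) = 0.1736
P_3 = 1/(1+e^{2.5900}) = 0.0698
P_4 = 1/(1+e^{-1.6000}) = 0.8320
E[score] = 0.6225 + 0.1736 + 0.0698 + 0.8320 = 1.6979

1.698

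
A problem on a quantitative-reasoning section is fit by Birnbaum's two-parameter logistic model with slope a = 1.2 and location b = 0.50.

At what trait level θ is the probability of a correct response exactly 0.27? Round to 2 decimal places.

-0.33

P(θ) = 1 / (1 + exp(−a(θ − b)))
logit = ln(0.2700/0.7300) = -0.9946
θ = b + logit/(a) = 0.50 + (-0.9946)/1.2000 = -0.3289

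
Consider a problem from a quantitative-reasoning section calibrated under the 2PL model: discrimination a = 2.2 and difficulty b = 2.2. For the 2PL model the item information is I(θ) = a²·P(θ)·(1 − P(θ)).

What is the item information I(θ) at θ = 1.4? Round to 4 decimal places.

P = 1/(1+e^{1.7600}) = 0.1468
P(1−P) = 0.1468 × 0.8532 = 0.1252
I = a² × P(1−P) = 2.2² × 0.1252 = 0.60618

0.6062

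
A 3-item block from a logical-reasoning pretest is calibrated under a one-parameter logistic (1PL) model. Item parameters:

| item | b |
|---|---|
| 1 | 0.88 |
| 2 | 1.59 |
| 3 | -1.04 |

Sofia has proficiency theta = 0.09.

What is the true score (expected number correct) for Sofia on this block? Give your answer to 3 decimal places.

1.250

P(theta) = 1 / (1 + exp(−(theta − b)))
P_1 = 1/(1+e^{0.7900}) = 0.3122
P_2 = 1/(1+e^{1.5000}) = 0.1824
P_3 = 1/(1+e^{-1.1300}) = 0.7558
E[score] = 0.3122 + 0.1824 + 0.7558 = 1.2504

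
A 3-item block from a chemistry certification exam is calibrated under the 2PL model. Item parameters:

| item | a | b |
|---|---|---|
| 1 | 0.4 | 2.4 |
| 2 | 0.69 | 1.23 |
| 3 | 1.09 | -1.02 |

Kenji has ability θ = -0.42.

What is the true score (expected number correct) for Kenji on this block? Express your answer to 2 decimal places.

P(θ) = 1 / (1 + exp(−a(θ − b)))
P_1 = 1/(1+e^{1.1280}) = 0.2445
P_2 = 1/(1+e^{1.1385}) = 0.2426
P_3 = 1/(1+e^{-0.6540}) = 0.6579
E[score] = 0.2445 + 0.2426 + 0.6579 = 1.1450

1.15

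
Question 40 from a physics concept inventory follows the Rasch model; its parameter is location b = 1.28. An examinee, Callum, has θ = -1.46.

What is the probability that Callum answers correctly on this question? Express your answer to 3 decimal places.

P(θ) = 1 / (1 + exp(−(θ − b)))
Exponent: (-1.46 − 1.28) = -2.7400
1/(1 + e^{2.7400}) = 0.0607
P = 0.0607

0.061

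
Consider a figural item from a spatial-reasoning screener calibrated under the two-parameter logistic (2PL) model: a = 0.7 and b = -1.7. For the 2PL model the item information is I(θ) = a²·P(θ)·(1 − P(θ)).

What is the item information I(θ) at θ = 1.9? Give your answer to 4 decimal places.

P = 1/(1+e^{-2.5200}) = 0.9255
P(1−P) = 0.9255 × 0.0745 = 0.0689
I = a² × P(1−P) = 0.7² × 0.0689 = 0.03377

0.0338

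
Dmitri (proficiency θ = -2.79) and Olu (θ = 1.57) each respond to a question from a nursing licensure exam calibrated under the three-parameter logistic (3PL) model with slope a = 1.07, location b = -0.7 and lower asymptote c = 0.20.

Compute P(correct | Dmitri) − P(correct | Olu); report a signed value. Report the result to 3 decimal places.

P(θ) = c + (1 − c) · 1 / (1 + exp(−a(θ − b)))
P(Dmitri) = 0.2772  [exponent -2.2363]
P(Olu) = 0.9352  [exponent 2.4289]
Difference = 0.2772 − 0.9352 = -0.6580

-0.658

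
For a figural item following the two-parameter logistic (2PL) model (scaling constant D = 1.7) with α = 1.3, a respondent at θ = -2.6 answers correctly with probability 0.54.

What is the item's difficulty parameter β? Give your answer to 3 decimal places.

P(θ) = 1 / (1 + exp(−D·α(θ − β)))
logit(0.54) = ln(0.54/0.46) = 0.1603
β = θ − logit/(1.7·α) = -2.6 − 0.1603/2.2100 = -2.6726

-2.673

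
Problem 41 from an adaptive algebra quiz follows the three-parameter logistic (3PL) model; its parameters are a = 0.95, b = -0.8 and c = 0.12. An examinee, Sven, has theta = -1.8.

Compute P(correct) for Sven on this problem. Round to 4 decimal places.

0.3654

P(theta) = c + (1 − c) · 1 / (1 + exp(−a(theta − b)))
Exponent: 0.95 × (-1.8 − (-0.8)) = -0.9500
1/(1 + e^{0.9500}) = 0.2789
P = 0.12 + 0.88 × 0.2789 = 0.3654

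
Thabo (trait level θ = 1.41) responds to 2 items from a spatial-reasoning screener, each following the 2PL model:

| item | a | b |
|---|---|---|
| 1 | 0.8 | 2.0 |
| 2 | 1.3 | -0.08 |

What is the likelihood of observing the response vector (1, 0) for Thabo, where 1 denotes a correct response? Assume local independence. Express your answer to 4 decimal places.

0.0484

P(θ) = 1 / (1 + exp(−a(θ − b)))
P_1 = 1/(1+e^{0.4720}) = 0.3841
P_2 = 1/(1+e^{-1.9370}) = 0.8740
L = P_1 × (1−P_2) = 0.3841 × 0.1260 = 0.04839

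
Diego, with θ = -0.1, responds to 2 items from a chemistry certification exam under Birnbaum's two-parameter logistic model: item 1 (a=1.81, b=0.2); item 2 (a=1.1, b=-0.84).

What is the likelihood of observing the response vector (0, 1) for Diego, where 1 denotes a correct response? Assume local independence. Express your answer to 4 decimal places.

P(θ) = 1 / (1 + exp(−a(θ − b)))
P_1 = 1/(1+e^{0.5430}) = 0.3675
P_2 = 1/(1+e^{-0.8140}) = 0.6930
L = (1−P_1) × P_2 = 0.6325 × 0.6930 = 0.43830

0.4383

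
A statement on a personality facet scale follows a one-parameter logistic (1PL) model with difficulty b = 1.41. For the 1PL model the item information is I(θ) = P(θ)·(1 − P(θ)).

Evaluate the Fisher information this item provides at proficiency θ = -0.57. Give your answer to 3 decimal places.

P = 1/(1+e^{1.9800}) = 0.1213
P(1−P) = 0.1213 × 0.8787 = 0.1066
I = P(1−P) = 0.10660

0.107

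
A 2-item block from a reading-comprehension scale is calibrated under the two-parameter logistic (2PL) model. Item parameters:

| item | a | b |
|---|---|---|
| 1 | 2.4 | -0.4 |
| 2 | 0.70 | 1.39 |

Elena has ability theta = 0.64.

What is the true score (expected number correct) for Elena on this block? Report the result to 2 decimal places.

1.30

P(theta) = 1 / (1 + exp(−a(theta − b)))
P_1 = 1/(1+e^{-2.4960}) = 0.9239
P_2 = 1/(1+e^{0.5250}) = 0.3717
E[score] = 0.9239 + 0.3717 = 1.2955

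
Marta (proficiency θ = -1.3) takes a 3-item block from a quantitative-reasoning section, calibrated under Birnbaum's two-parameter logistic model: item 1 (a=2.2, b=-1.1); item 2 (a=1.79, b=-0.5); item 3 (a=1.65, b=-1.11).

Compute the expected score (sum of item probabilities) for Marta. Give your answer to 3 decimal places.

P(θ) = 1 / (1 + exp(−a(θ − b)))
P_1 = 1/(1+e^{0.4400}) = 0.3917
P_2 = 1/(1+e^{1.4320}) = 0.1928
P_3 = 1/(1+e^{0.3135}) = 0.4223
E[score] = 0.3917 + 0.1928 + 0.4223 = 1.0068

1.007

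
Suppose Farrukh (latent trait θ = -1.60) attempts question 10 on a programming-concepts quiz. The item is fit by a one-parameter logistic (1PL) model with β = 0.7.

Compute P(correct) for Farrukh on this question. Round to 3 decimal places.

0.091

P(θ) = 1 / (1 + exp(−(θ − β)))
Exponent: (-1.60 − 0.7) = -2.3000
1/(1 + e^{2.3000}) = 0.0911
P = 0.0911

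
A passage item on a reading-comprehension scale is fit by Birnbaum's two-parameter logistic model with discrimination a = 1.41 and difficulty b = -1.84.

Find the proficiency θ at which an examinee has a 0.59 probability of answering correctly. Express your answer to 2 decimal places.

P(θ) = 1 / (1 + exp(−a(θ − b)))
logit = ln(0.5900/0.4100) = 0.3640
θ = b + logit/(a) = -1.84 + 0.3640/1.4100 = -1.5819

-1.58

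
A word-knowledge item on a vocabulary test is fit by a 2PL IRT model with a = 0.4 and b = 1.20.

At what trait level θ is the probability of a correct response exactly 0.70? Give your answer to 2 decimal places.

3.32

P(θ) = 1 / (1 + exp(−a(θ − b)))
logit = ln(0.7000/0.3000) = 0.8473
θ = b + logit/(a) = 1.20 + 0.8473/0.4000 = 3.3182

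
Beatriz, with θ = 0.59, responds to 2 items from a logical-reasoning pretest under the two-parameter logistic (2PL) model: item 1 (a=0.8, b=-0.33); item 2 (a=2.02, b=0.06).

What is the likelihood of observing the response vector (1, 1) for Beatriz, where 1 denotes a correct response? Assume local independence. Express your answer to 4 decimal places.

P(θ) = 1 / (1 + exp(−a(θ − b)))
P_1 = 1/(1+e^{-0.7360}) = 0.6761
P_2 = 1/(1+e^{-1.0706}) = 0.7447
L = P_1 × P_2 = 0.6761 × 0.7447 = 0.50351

0.5035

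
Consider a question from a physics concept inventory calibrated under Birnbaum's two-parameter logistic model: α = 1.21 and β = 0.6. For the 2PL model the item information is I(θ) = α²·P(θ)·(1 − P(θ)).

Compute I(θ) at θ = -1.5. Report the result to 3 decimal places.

0.099

P = 1/(1+e^{2.5410}) = 0.0730
P(1−P) = 0.0730 × 0.9270 = 0.0677
I = α² × P(1−P) = 1.21² × 0.0677 = 0.09912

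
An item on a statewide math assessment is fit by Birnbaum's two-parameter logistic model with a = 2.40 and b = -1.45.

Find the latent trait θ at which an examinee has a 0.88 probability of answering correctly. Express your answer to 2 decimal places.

P(θ) = 1 / (1 + exp(−a(θ − b)))
logit = ln(0.8800/0.1200) = 1.9924
θ = b + logit/(a) = -1.45 + 1.9924/2.4000 = -0.6198

-0.62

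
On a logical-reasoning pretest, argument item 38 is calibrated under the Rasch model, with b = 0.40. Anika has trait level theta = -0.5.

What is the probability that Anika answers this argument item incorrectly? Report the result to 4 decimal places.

P(theta) = 1 / (1 + exp(−(theta − b)))
Exponent: (-0.5 − 0.40) = -0.9000
1/(1 + e^{0.9000}) = 0.2891
P = 0.2891
P(incorrect) = 1 − 0.2891 = 0.7109

0.7109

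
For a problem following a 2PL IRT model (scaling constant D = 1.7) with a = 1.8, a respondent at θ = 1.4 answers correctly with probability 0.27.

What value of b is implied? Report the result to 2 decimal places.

1.73

P(θ) = 1 / (1 + exp(−D·a(θ − b)))
logit(0.27) = ln(0.27/0.73) = -0.9946
b = θ − logit/(1.7·a) = 1.4 − (-0.9946)/3.0600 = 1.7250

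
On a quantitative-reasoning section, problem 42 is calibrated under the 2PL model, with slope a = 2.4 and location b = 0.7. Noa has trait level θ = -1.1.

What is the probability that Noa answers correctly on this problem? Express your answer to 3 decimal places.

0.013

P(θ) = 1 / (1 + exp(−a(θ − b)))
Exponent: 2.4 × (-1.1 − 0.7) = -4.3200
1/(1 + e^{4.3200}) = 0.0131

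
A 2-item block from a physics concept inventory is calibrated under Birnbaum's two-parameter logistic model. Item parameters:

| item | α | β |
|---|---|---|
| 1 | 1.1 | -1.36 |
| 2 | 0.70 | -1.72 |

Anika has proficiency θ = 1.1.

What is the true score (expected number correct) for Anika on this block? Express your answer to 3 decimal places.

P(θ) = 1 / (1 + exp(−α(θ − β)))
P_1 = 1/(1+e^{-2.7060}) = 0.9374
P_2 = 1/(1+e^{-1.9740}) = 0.8780
E[score] = 0.9374 + 0.8780 = 1.8154

1.815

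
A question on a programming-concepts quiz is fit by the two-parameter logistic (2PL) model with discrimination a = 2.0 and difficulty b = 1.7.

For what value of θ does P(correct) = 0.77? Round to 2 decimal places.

2.30

P(θ) = 1 / (1 + exp(−a(θ − b)))
logit = ln(0.7700/0.2300) = 1.2083
θ = b + logit/(a) = 1.7 + 1.2083/2.0000 = 2.3042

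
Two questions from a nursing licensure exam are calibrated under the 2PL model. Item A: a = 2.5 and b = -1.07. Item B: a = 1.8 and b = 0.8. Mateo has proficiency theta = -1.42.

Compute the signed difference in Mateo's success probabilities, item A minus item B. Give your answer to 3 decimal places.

P(theta) = 1 / (1 + exp(−a(theta − b)))
P_A = 0.2942
P_B = 0.0181
P_A − P_B = 0.2762

0.276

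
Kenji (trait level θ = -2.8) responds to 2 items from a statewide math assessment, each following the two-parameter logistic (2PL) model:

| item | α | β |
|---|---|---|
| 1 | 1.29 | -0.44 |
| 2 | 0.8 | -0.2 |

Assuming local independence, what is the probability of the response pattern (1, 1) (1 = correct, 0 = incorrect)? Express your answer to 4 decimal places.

P(θ) = 1 / (1 + exp(−α(θ − β)))
P_1 = 1/(1+e^{3.0444}) = 0.0455
P_2 = 1/(1+e^{2.0800}) = 0.1111
L = P_1 × P_2 = 0.0455 × 0.1111 = 0.00505

0.0050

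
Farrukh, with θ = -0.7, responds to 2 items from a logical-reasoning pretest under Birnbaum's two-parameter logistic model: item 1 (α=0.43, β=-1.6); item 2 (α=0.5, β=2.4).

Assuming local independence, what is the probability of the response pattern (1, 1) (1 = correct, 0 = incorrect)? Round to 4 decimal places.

0.1043

P(θ) = 1 / (1 + exp(−α(θ − β)))
P_1 = 1/(1+e^{-0.3870}) = 0.5956
P_2 = 1/(1+e^{1.5500}) = 0.1751
L = P_1 × P_2 = 0.5956 × 0.1751 = 0.10427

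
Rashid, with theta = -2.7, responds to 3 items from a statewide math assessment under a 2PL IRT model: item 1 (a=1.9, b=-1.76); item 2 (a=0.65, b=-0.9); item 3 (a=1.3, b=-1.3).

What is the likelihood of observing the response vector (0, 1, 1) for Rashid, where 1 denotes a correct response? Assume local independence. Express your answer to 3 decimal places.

P(theta) = 1 / (1 + exp(−a(theta − b)))
P_1 = 1/(1+e^{1.7860}) = 0.1436
P_2 = 1/(1+e^{1.1700}) = 0.2369
P_3 = 1/(1+e^{1.8200}) = 0.1394
L = (1−P_1) × P_2 × P_3 = 0.8564 × 0.2369 × 0.1394 = 0.02828

0.028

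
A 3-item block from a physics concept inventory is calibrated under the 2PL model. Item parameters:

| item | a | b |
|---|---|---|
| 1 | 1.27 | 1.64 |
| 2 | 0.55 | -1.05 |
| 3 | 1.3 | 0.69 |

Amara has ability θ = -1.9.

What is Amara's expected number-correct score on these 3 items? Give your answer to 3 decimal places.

P(θ) = 1 / (1 + exp(−a(θ − b)))
P_1 = 1/(1+e^{4.4958}) = 0.0110
P_2 = 1/(1+e^{0.4675}) = 0.3852
P_3 = 1/(1+e^{3.3670}) = 0.0333
E[score] = 0.0110 + 0.3852 + 0.0333 = 0.4296

0.430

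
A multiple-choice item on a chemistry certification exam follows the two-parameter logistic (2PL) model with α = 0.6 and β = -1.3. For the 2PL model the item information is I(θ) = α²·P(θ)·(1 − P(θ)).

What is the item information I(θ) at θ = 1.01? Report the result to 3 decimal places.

P = 1/(1+e^{-1.3860}) = 0.8000
P(1−P) = 0.8000 × 0.2000 = 0.1600
I = α² × P(1−P) = 0.6² × 0.1600 = 0.05761

0.058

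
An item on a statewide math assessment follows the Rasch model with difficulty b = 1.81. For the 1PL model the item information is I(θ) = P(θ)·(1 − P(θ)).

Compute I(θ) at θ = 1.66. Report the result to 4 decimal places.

0.2486

P = 1/(1+e^{0.1500}) = 0.4626
P(1−P) = 0.4626 × 0.5374 = 0.2486
I = P(1−P) = 0.24860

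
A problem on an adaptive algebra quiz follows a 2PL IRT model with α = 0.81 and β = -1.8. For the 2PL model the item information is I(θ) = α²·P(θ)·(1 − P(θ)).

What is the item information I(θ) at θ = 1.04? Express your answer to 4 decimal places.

0.0543

P = 1/(1+e^{-2.3004}) = 0.9089
P(1−P) = 0.9089 × 0.0911 = 0.0828
I = α² × P(1−P) = 0.81² × 0.0828 = 0.05432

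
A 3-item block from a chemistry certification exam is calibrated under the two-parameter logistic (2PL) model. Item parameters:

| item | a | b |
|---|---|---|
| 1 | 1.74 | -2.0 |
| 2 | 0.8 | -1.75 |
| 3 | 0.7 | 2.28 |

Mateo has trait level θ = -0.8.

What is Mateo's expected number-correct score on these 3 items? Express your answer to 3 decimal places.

1.675

P(θ) = 1 / (1 + exp(−a(θ − b)))
P_1 = 1/(1+e^{-2.0880}) = 0.8897
P_2 = 1/(1+e^{-0.7600}) = 0.6814
P_3 = 1/(1+e^{2.1560}) = 0.1038
E[score] = 0.8897 + 0.6814 + 0.1038 = 1.6749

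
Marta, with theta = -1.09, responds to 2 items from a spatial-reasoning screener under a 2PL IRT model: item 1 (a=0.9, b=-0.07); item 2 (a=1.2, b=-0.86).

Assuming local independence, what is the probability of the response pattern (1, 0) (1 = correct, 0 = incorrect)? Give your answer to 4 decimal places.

0.1622

P(theta) = 1 / (1 + exp(−a(theta − b)))
P_1 = 1/(1+e^{0.9180}) = 0.2854
P_2 = 1/(1+e^{0.2760}) = 0.4314
L = P_1 × (1−P_2) = 0.2854 × 0.5686 = 0.16225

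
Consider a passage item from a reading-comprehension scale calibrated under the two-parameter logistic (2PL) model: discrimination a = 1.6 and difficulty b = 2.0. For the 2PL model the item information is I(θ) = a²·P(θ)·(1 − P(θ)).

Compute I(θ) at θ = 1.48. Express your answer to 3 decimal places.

P = 1/(1+e^{0.8320}) = 0.3032
P(1−P) = 0.3032 × 0.6968 = 0.2113
I = a² × P(1−P) = 1.6² × 0.2113 = 0.54087

0.541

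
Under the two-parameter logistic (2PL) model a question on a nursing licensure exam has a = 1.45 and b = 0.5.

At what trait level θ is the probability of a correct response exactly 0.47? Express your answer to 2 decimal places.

P(θ) = 1 / (1 + exp(−a(θ − b)))
logit = ln(0.4700/0.5300) = -0.1201
θ = b + logit/(a) = 0.5 + (-0.1201)/1.4500 = 0.4171

0.42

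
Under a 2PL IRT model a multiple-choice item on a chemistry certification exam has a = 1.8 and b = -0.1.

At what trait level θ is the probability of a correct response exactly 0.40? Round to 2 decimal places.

-0.33

P(θ) = 1 / (1 + exp(−a(θ − b)))
logit = ln(0.4000/0.6000) = -0.4055
θ = b + logit/(a) = -0.1 + (-0.4055)/1.8000 = -0.3253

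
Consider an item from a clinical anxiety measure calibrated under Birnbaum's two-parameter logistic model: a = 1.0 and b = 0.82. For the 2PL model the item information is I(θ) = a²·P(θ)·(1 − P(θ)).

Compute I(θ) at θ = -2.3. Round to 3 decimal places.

P = 1/(1+e^{3.1200}) = 0.0423
P(1−P) = 0.0423 × 0.9577 = 0.0405
I = a² × P(1−P) = 1.0² × 0.0405 = 0.04050

0.041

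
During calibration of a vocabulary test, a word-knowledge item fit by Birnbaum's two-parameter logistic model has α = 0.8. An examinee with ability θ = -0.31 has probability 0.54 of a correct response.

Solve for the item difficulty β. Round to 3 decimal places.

-0.510

P(θ) = 1 / (1 + exp(−α(θ − β)))
logit(0.54) = ln(0.54/0.46) = 0.1603
β = θ − logit/(α) = -0.31 − 0.1603/0.8000 = -0.5104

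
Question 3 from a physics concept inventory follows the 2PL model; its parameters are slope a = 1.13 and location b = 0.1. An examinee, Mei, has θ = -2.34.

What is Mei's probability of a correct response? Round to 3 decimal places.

0.060

P(θ) = 1 / (1 + exp(−a(θ − b)))
Exponent: 1.13 × (-2.34 − 0.1) = -2.7572
1/(1 + e^{2.7572}) = 0.0597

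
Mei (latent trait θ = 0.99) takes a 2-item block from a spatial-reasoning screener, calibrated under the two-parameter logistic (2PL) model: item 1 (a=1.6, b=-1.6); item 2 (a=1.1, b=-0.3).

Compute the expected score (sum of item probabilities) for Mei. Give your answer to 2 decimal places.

1.79

P(θ) = 1 / (1 + exp(−a(θ − b)))
P_1 = 1/(1+e^{-4.1440}) = 0.9844
P_2 = 1/(1+e^{-1.4190}) = 0.8052
E[score] = 0.9844 + 0.8052 = 1.7896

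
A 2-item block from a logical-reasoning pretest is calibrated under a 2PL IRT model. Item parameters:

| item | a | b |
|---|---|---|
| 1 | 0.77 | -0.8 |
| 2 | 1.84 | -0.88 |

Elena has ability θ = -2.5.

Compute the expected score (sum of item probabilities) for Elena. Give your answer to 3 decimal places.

0.261

P(θ) = 1 / (1 + exp(−a(θ − b)))
P_1 = 1/(1+e^{1.3090}) = 0.2127
P_2 = 1/(1+e^{2.9808}) = 0.0483
E[score] = 0.2127 + 0.0483 = 0.2610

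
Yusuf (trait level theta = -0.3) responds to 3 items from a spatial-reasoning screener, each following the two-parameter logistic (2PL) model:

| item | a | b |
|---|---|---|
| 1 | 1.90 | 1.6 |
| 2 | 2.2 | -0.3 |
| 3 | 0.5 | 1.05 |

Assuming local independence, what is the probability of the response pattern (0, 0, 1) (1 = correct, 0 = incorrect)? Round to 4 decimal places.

P(theta) = 1 / (1 + exp(−a(theta − b)))
P_1 = 1/(1+e^{3.6100}) = 0.0263
P_2 = 1/(1+e^{0.0000}) = 0.5000
P_3 = 1/(1+e^{0.6750}) = 0.3374
L = (1−P_1) × (1−P_2) × P_3 = 0.9737 × 0.5000 × 0.3374 = 0.16425

0.1642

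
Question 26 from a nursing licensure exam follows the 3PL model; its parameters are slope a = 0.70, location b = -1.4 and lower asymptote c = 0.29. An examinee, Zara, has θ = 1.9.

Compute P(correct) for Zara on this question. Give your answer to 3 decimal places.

P(θ) = c + (1 − c) · 1 / (1 + exp(−a(θ − b)))
Exponent: 0.70 × (1.9 − (-1.4)) = 2.3100
1/(1 + e^{-2.3100}) = 0.9097
P = 0.29 + 0.71 × 0.9097 = 0.9359

0.936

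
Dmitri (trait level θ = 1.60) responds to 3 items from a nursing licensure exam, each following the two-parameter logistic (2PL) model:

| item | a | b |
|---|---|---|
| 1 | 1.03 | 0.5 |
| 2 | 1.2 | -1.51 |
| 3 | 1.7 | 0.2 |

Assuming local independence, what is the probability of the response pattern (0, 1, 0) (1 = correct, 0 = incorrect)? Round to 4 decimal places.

0.0202

P(θ) = 1 / (1 + exp(−a(θ − b)))
P_1 = 1/(1+e^{-1.1330}) = 0.7564
P_2 = 1/(1+e^{-3.7320}) = 0.9766
P_3 = 1/(1+e^{-2.3800}) = 0.9153
L = (1−P_1) × P_2 × (1−P_3) = 0.2436 × 0.9766 × 0.0847 = 0.02015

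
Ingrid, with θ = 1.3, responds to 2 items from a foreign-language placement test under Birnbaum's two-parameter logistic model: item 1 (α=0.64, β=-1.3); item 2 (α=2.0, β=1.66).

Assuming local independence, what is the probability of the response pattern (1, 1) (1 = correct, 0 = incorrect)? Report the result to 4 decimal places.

P(θ) = 1 / (1 + exp(−α(θ − β)))
P_1 = 1/(1+e^{-1.6640}) = 0.8408
P_2 = 1/(1+e^{0.7200}) = 0.3274
L = P_1 × P_2 = 0.8408 × 0.3274 = 0.27526

0.2753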